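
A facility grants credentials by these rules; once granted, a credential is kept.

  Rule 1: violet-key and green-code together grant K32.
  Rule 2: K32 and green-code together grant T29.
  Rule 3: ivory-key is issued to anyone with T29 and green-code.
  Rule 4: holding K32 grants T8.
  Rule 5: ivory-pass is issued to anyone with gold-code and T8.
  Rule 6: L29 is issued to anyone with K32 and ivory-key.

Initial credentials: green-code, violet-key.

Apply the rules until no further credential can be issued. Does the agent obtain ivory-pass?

ivory-pass would need gold-code and T8 (Rule 5), but gold-code is never granted.

No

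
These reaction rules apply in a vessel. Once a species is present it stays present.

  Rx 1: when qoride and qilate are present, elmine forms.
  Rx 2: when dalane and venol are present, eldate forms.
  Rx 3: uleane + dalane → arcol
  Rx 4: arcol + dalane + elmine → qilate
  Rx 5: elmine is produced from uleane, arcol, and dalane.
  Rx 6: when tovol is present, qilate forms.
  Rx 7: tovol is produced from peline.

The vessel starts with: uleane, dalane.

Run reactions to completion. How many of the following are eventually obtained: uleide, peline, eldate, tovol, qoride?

0

No rule produces uleide, and it is not given.
No rule produces peline, and it is not given.
eldate would need dalane and venol (Rx 2), but venol never forms.
tovol would need peline (Rx 7), but peline never forms.
No rule produces qoride, and it is not given.
None of the 5 are reached.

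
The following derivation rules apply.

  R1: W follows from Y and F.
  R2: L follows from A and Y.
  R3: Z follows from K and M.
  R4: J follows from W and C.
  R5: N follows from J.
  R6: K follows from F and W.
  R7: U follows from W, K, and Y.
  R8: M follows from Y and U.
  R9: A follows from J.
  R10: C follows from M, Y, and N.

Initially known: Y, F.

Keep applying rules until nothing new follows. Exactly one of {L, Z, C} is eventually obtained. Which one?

Y and F hold, so W follows (R1).
From F and W, R6 gives K.
From W, K, and Y, R7 gives U.
Y and U hold, so M follows (R8).
K and M hold, so Z follows (R3).
L would need A and Y (R2), but A is never established. C would need M, Y, and N (R10), but N is never established.

Z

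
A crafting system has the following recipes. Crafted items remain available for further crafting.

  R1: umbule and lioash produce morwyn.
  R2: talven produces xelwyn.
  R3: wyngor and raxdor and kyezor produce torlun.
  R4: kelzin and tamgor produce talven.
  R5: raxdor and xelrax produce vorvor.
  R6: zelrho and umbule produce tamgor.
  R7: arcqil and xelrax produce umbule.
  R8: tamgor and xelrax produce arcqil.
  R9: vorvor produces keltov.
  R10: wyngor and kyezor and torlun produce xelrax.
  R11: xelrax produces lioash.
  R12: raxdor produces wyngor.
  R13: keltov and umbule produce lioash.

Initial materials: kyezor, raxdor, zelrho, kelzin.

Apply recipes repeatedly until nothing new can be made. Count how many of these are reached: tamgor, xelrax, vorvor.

2

Using R12, raxdor makes wyngor.
wyngor and raxdor and kyezor → torlun (R3).
Using R10, wyngor, kyezor, and torlun make xelrax.
raxdor and xelrax → vorvor (R5).
tamgor would need zelrho and umbule (R6), but umbule is never obtained.
xelrax: reached.
vorvor: reached.
Reached: xelrax and vorvor — 2 of the 3.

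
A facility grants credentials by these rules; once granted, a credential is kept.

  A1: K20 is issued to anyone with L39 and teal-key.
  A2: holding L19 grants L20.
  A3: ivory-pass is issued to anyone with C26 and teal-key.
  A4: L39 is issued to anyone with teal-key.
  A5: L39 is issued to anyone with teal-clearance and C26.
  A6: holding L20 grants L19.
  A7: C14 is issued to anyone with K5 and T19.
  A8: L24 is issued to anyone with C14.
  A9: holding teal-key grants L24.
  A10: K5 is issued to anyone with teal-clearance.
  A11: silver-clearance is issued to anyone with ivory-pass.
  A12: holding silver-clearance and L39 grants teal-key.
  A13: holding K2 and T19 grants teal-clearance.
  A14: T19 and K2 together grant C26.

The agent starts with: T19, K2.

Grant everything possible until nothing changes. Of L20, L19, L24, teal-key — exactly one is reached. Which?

Holding K2 and T19 grants teal-clearance (A13).
Holding teal-clearance grants K5 (A10).
Holding K5 and T19 grants C14 (A7).
Holding C14 grants L24 (A8).
L19 would need L20 (A6), but L20 is never granted. teal-key would need silver-clearance and L39 (A12), but silver-clearance is never granted. L20 would need L19 (A2), but L19 is never granted.

L24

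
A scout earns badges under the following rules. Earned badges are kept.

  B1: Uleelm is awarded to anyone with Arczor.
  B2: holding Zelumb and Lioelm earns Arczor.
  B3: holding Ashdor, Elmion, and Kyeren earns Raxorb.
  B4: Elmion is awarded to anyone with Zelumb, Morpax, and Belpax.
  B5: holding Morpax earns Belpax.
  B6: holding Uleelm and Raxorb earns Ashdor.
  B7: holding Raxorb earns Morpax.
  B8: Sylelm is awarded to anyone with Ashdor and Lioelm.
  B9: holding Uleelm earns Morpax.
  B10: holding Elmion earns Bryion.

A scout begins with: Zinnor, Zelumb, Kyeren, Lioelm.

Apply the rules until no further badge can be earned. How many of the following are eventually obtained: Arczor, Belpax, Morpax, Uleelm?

4

With Zelumb and Lioelm, Arczor is earned (B2).
With Arczor, Uleelm is earned (B1).
With Uleelm, Morpax is earned (B9).
With Morpax, Belpax is earned (B5).
Arczor: reached.
Belpax: reached.
Morpax: reached.
Uleelm: reached.
All 4 are reached.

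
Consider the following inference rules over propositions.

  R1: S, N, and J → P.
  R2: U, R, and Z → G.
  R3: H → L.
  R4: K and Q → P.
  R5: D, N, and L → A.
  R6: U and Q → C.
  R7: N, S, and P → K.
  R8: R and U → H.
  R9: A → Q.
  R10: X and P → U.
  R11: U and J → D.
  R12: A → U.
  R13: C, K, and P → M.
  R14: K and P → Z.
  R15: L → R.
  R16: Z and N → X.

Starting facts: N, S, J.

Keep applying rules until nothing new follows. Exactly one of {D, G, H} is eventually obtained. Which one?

D

S, N, and J hold, so P follows (R1).
From N, S, and P, R7 gives K.
K and P hold, so Z follows (R14).
Z and N hold, so X follows (R16).
X and P hold, so U follows (R10).
From U and J, R11 gives D.
G would need U, R, and Z (R2), but R is never established. H would need R and U (R8), but R is never established.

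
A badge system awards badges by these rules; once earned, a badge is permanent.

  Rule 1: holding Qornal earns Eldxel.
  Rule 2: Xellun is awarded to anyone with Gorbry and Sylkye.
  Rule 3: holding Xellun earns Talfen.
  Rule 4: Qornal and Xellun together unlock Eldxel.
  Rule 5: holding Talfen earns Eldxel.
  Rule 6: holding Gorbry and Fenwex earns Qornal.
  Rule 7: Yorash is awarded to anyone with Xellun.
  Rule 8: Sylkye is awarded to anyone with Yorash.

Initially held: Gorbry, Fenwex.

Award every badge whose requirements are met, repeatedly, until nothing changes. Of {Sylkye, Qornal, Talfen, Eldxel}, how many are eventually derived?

2

With Gorbry and Fenwex, Qornal is earned (Rule 6).
With Qornal, Eldxel is earned (Rule 1).
Sylkye would need Yorash (Rule 8), but Yorash is never earned.
Qornal: reached.
Talfen would need Xellun (Rule 3), but Xellun is never earned.
Eldxel: reached.
Reached: Qornal and Eldxel — 2 of the 4.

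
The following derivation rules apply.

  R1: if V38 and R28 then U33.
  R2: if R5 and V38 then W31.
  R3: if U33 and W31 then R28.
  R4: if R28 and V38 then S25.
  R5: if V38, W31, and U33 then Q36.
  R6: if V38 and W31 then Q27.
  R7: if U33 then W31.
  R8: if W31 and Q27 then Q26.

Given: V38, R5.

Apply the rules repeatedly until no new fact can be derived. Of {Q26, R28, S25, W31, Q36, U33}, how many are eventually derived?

2

From R5 and V38, R2 gives W31.
V38 and W31 hold, so Q27 follows (R6).
W31 and Q27 hold, so Q26 follows (R8).
Q26: reached.
R28 would need U33 and W31 (R3), but U33 is never established.
S25 would need R28 and V38 (R4), but R28 is never established.
W31: reached.
Q36 would need V38, W31, and U33 (R5), but U33 is never established.
U33 would need V38 and R28 (R1), but R28 is never established.
Reached: Q26 and W31 — 2 of the 6.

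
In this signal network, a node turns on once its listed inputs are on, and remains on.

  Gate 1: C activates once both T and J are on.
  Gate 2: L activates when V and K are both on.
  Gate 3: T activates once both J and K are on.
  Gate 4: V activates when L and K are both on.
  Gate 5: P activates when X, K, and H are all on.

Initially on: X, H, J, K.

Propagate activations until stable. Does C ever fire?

Yes

J and K are on, so T activates (Gate 3).
Gate 1: T and J on → C on.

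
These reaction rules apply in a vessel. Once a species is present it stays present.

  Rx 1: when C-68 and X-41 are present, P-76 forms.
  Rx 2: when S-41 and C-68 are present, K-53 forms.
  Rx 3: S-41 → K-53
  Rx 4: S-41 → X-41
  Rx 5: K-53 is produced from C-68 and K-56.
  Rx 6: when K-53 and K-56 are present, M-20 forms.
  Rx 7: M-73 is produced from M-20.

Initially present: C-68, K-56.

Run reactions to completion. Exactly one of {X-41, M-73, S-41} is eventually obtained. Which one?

C-68 and K-56 present → K-53 forms (Rx 5).
K-53 and K-56 present → M-20 forms (Rx 6).
M-20 present → M-73 forms (Rx 7).
No rule produces S-41, and it is not given. X-41 would need S-41 (Rx 4), but S-41 never forms.

M-73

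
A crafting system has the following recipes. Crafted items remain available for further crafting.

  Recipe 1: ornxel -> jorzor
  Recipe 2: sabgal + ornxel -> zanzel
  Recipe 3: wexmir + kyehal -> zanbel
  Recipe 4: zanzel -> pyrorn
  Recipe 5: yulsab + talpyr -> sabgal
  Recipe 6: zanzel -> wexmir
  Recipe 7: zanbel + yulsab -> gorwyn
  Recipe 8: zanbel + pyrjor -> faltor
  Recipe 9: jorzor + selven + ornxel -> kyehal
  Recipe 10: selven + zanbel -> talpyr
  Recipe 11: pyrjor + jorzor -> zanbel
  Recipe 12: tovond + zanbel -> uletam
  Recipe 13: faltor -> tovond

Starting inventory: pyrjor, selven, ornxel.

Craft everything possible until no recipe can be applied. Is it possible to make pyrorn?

pyrorn would need zanzel (Recipe 4), but zanzel is never obtained.

No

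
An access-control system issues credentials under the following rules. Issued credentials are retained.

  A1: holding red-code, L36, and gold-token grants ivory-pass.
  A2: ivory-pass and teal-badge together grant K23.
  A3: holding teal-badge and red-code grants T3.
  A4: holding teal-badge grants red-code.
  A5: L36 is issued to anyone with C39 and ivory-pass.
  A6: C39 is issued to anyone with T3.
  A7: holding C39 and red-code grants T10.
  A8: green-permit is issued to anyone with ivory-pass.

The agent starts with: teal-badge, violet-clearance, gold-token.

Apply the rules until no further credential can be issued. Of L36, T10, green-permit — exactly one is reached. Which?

T10

Holding teal-badge grants red-code (A4).
Holding teal-badge and red-code grants T3 (A3).
Holding T3 grants C39 (A6).
Holding C39 and red-code grants T10 (A7).
green-permit would need ivory-pass (A8), but ivory-pass is never granted. L36 would need C39 and ivory-pass (A5), but ivory-pass is never granted.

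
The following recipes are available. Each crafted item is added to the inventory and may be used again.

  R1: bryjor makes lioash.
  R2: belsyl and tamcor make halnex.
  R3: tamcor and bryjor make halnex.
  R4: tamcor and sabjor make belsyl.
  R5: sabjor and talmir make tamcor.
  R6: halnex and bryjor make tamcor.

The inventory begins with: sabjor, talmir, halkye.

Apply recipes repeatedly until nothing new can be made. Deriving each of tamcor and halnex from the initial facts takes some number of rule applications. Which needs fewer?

tamcor: Using R5, sabjor and talmir make tamcor. [1 rule application]
halnex: sabjor and talmir → tamcor (R5). tamcor and sabjor → belsyl (R4). Using R2, belsyl and tamcor make halnex. [3 rule applications]
tamcor needs fewer.

tamcor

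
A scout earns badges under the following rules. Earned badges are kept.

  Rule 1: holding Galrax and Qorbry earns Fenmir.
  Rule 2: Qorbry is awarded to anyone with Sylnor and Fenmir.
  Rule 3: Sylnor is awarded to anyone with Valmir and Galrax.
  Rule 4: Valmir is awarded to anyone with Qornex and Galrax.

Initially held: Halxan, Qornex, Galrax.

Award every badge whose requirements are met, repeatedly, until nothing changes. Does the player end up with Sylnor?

With Qornex and Galrax, Valmir is earned (Rule 4).
With Valmir and Galrax, Sylnor is earned (Rule 3).

Yes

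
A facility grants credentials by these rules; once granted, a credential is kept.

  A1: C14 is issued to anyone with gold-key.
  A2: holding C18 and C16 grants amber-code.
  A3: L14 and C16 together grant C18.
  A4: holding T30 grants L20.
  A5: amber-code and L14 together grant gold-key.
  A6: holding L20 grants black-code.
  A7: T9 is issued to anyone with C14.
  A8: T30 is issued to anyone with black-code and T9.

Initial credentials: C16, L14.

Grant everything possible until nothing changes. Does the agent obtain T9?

Holding L14 and C16 grants C18 (A3).
Holding C18 and C16 grants amber-code (A2).
Holding amber-code and L14 grants gold-key (A5).
Holding gold-key grants C14 (A1).
Holding C14 grants T9 (A7).

Yes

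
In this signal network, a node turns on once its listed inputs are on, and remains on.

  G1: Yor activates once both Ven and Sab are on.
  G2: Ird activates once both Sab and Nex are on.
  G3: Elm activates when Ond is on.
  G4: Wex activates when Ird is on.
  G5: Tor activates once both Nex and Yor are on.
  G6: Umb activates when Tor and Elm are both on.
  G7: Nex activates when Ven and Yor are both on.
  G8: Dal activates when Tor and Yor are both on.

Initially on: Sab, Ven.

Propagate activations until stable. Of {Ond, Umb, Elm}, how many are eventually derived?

No rule produces Ond, and it is not given.
Umb would need Tor and Elm (G6), but Elm never turns on.
Elm would need Ond (G3), but Ond never turns on.
None of the 3 are reached.

0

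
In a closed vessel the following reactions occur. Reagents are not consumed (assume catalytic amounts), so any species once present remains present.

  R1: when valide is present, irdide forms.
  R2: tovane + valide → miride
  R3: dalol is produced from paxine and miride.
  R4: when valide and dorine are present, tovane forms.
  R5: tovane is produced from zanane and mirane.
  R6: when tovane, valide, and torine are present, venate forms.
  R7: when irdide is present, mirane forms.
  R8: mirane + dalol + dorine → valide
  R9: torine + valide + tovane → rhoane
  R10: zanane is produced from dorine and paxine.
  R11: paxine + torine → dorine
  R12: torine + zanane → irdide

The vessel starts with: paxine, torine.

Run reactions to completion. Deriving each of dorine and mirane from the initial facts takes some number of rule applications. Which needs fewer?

dorine: paxine and torine present → dorine forms (R11). [1 rule application]
mirane: paxine and torine present → dorine forms (R11). dorine and paxine present → zanane forms (R10). torine and zanane present → irdide forms (R12). irdide present → mirane forms (R7). [4 rule applications]
dorine needs fewer.

dorine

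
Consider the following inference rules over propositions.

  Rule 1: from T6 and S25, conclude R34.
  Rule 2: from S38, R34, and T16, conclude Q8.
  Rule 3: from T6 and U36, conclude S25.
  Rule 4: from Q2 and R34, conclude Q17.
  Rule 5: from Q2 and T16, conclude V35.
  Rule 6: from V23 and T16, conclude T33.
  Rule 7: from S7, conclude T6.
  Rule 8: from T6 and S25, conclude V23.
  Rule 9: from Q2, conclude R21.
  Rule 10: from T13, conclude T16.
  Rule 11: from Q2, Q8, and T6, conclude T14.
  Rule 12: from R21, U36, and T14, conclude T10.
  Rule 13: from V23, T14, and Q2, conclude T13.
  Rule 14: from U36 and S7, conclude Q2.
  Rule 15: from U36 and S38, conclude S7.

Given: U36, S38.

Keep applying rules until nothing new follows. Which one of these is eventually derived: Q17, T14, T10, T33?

From U36 and S38, Rule 15 gives S7.
From U36 and S7, Rule 14 gives Q2.
From S7, Rule 7 gives T6.
From T6 and U36, Rule 3 gives S25.
T6 and S25 hold, so R34 follows (Rule 1).
Q2 and R34 hold, so Q17 follows (Rule 4).
T10 would need R21, U36, and T14 (Rule 12), but T14 is never established. T33 would need V23 and T16 (Rule 6), but T16 is never established. T14 would need Q2, Q8, and T6 (Rule 11), but Q8 is never established.

Q17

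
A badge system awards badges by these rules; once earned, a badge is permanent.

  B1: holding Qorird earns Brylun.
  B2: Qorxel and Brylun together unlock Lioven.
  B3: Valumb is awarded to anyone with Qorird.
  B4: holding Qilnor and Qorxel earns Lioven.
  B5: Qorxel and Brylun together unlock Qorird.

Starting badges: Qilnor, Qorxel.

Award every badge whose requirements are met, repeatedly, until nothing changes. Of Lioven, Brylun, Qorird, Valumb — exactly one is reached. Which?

Lioven

With Qilnor and Qorxel, Lioven is earned (B4).
Brylun would need Qorird (B1), but Qorird is never earned. Qorird would need Qorxel and Brylun (B5), but Brylun is never earned. Valumb would need Qorird (B3), but Qorird is never earned.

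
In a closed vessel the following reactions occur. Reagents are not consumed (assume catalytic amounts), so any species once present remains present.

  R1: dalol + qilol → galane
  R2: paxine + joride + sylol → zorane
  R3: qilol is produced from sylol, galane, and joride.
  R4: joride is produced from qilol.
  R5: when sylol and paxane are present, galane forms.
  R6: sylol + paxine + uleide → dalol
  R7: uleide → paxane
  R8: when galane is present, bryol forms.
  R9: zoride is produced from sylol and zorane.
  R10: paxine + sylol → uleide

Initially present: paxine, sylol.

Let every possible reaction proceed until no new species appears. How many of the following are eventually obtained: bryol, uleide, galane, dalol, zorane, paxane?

5

paxine and sylol present → uleide forms (R10).
sylol, paxine, and uleide present → dalol forms (R6).
uleide present → paxane forms (R7).
sylol and paxane present → galane forms (R5).
galane present → bryol forms (R8).
bryol: reached.
uleide: reached.
galane: reached.
dalol: reached.
zorane would need paxine, joride, and sylol (R2), but joride never forms.
paxane: reached.
Reached: bryol, uleide, galane, dalol, and paxane — 5 of the 6.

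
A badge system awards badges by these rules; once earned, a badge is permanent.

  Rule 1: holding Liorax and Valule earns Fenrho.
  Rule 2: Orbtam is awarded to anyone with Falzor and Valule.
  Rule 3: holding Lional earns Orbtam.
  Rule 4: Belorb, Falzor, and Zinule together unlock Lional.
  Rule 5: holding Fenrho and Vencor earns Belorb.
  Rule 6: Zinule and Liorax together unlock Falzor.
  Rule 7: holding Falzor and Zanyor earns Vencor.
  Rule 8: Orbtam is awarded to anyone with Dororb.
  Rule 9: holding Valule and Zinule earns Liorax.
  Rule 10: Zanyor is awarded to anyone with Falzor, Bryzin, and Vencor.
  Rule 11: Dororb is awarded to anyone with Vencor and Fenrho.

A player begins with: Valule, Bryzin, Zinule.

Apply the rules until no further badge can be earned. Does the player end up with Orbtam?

Yes

With Valule and Zinule, Liorax is earned (Rule 9).
With Zinule and Liorax, Falzor is earned (Rule 6).
With Falzor and Valule, Orbtam is earned (Rule 2).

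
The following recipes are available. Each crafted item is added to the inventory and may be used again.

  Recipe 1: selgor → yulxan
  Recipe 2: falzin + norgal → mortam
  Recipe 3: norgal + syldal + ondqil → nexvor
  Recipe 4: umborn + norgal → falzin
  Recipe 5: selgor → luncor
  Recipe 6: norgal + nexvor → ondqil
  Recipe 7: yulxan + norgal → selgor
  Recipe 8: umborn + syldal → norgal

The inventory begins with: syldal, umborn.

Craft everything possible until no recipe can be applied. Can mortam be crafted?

umborn + syldal → norgal (Recipe 8).
Using Recipe 4, umborn and norgal make falzin.
Using Recipe 2, falzin and norgal make mortam.

Yes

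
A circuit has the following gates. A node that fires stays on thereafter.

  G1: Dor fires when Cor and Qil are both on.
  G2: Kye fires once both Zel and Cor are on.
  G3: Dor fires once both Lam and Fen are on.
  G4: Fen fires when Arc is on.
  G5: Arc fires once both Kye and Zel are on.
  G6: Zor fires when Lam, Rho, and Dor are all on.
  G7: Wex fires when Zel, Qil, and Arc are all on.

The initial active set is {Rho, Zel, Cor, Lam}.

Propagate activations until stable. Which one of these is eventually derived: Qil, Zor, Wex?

G2: Zel and Cor on → Kye on.
Kye and Zel are on, so Arc fires (G5).
G4: Arc on → Fen on.
Lam and Fen are on, so Dor fires (G3).
Lam, Rho, and Dor are on, so Zor fires (G6).
No rule produces Qil, and it is not given. Wex would need Zel, Qil, and Arc (G7), but Qil never turns on.

Zor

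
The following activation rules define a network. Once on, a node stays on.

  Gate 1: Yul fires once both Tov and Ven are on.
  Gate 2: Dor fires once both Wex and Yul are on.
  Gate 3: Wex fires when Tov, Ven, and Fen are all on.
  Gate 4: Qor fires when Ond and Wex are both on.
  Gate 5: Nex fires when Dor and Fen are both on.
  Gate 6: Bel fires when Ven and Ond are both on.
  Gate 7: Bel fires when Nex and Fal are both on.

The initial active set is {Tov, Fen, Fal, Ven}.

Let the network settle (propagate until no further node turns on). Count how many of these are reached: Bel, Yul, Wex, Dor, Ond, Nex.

Tov, Ven, and Fen are on, so Wex fires (Gate 3).
Gate 1: Tov and Ven on → Yul on.
Gate 2: Wex and Yul on → Dor on.
Gate 5: Dor and Fen on → Nex on.
Gate 7: Nex and Fal on → Bel on.
Bel: reached.
Yul: reached.
Wex: reached.
Dor: reached.
No rule produces Ond, and it is not given.
Nex: reached.
Reached: Bel, Yul, Wex, Dor, and Nex — 5 of the 6.

5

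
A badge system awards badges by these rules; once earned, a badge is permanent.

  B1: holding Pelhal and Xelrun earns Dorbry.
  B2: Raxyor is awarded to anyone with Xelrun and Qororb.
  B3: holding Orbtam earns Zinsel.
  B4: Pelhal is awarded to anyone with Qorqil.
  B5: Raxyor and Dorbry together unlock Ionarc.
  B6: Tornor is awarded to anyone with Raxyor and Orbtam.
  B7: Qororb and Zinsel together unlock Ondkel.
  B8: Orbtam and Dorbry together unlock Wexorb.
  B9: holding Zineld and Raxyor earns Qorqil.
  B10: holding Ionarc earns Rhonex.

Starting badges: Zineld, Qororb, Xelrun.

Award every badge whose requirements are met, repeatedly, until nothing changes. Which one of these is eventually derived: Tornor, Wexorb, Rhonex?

With Xelrun and Qororb, Raxyor is earned (B2).
With Zineld and Raxyor, Qorqil is earned (B9).
With Qorqil, Pelhal is earned (B4).
With Pelhal and Xelrun, Dorbry is earned (B1).
With Raxyor and Dorbry, Ionarc is earned (B5).
With Ionarc, Rhonex is earned (B10).
Tornor would need Raxyor and Orbtam (B6), but Orbtam is never earned. Wexorb would need Orbtam and Dorbry (B8), but Orbtam is never earned.

Rhonex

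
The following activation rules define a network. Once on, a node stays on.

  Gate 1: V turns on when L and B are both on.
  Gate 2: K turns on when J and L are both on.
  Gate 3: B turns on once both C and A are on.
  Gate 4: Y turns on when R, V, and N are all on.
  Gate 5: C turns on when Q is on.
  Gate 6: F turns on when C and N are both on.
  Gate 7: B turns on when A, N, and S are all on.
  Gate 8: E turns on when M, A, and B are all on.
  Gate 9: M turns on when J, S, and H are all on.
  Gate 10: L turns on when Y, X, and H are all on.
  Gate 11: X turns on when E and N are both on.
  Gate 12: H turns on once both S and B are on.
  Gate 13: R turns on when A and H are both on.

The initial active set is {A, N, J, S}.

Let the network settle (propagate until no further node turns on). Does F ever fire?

No

F would need C and N (Gate 6), but C never turns on.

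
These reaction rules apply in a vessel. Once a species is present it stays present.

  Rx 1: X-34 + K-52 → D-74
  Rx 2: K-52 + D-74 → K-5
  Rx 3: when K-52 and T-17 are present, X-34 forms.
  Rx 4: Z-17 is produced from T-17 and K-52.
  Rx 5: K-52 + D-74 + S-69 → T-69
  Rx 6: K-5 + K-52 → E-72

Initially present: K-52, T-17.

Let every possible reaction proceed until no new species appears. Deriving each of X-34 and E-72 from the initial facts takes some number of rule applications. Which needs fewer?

X-34

X-34: K-52 and T-17 present → X-34 forms (Rx 3). [1 rule application]
E-72: K-52 and T-17 present → X-34 forms (Rx 3). X-34 and K-52 present → D-74 forms (Rx 1). K-52 and D-74 present → K-5 forms (Rx 2). K-5 and K-52 present → E-72 forms (Rx 6). [4 rule applications]
X-34 needs fewer.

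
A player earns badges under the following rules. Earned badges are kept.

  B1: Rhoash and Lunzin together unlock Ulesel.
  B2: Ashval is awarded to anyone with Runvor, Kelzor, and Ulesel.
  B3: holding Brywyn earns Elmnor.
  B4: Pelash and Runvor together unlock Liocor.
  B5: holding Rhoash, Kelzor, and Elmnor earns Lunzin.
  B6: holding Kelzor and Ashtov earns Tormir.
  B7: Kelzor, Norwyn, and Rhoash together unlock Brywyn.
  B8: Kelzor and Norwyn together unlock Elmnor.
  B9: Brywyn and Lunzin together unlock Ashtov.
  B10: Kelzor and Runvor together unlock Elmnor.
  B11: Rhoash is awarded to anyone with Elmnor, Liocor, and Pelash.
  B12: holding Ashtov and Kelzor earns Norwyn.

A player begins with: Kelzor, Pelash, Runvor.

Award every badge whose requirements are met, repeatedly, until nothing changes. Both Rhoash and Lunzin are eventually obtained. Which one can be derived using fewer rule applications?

Rhoash

Rhoash: With Pelash and Runvor, Liocor is earned (B4). With Kelzor and Runvor, Elmnor is earned (B10). With Elmnor, Liocor, and Pelash, Rhoash is earned (B11). [3 rule applications]
Lunzin: With Pelash and Runvor, Liocor is earned (B4). With Kelzor and Runvor, Elmnor is earned (B10). With Elmnor, Liocor, and Pelash, Rhoash is earned (B11). With Rhoash, Kelzor, and Elmnor, Lunzin is earned (B5). [4 rule applications]
Rhoash needs fewer.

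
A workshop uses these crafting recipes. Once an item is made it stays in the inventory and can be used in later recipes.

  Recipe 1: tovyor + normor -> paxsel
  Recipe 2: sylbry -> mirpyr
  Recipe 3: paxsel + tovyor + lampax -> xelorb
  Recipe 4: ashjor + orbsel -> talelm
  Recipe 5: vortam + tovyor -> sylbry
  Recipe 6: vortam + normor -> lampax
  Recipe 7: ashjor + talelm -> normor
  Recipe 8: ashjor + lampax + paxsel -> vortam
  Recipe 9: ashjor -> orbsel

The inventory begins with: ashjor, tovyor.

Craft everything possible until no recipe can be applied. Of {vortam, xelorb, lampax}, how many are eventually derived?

0

vortam would need ashjor, lampax, and paxsel (Recipe 8), but lampax is never obtained.
xelorb would need paxsel, tovyor, and lampax (Recipe 3), but lampax is never obtained.
lampax would need vortam and normor (Recipe 6), but vortam is never obtained.
None of the 3 are reached.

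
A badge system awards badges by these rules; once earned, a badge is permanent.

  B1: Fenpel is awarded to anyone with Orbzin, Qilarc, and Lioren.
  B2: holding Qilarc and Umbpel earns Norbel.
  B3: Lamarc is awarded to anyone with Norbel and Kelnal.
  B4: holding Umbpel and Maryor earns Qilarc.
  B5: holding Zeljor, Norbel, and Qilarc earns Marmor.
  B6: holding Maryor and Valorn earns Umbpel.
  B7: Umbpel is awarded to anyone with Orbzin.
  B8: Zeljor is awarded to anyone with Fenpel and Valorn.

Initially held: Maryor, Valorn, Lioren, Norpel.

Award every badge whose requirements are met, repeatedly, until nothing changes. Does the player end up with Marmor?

No

Marmor would need Zeljor, Norbel, and Qilarc (B5), but Zeljor is never earned.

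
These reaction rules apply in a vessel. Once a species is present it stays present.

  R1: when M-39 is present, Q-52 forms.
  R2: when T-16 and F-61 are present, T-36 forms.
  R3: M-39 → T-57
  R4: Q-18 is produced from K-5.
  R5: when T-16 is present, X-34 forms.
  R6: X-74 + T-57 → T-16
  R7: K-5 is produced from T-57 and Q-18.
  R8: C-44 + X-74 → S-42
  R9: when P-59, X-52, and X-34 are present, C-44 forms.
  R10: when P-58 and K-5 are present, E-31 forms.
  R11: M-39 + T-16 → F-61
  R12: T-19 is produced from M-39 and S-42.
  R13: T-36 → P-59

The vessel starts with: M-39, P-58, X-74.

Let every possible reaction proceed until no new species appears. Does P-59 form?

Yes

M-39 present → T-57 forms (R3).
X-74 and T-57 present → T-16 forms (R6).
M-39 and T-16 present → F-61 forms (R11).
T-16 and F-61 present → T-36 forms (R2).
T-36 present → P-59 forms (R13).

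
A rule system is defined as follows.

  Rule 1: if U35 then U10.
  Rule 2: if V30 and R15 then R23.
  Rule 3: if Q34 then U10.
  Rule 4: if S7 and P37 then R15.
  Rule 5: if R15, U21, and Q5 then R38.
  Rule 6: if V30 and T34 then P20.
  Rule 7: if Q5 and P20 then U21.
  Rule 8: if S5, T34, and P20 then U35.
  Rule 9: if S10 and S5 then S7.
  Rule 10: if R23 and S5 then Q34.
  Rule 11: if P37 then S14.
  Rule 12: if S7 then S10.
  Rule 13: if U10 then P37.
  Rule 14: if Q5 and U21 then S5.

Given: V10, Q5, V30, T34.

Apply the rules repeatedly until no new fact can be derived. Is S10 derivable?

No

S10 would need S7 (Rule 12), but S7 is never established.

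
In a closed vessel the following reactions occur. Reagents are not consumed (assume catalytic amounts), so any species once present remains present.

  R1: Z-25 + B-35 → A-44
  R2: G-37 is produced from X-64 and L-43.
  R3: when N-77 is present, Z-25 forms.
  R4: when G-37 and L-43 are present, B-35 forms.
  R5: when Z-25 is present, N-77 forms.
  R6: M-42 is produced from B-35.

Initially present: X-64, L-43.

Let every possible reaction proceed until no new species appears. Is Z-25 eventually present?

No

Z-25 would need N-77 (R3), but N-77 never forms.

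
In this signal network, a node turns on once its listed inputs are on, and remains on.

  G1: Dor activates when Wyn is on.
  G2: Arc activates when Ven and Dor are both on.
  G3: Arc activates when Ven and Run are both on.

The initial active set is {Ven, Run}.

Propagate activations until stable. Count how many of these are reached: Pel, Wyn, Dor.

No rule produces Pel, and it is not given.
No rule produces Wyn, and it is not given.
Dor would need Wyn (G1), but Wyn never turns on.
None of the 3 are reached.

0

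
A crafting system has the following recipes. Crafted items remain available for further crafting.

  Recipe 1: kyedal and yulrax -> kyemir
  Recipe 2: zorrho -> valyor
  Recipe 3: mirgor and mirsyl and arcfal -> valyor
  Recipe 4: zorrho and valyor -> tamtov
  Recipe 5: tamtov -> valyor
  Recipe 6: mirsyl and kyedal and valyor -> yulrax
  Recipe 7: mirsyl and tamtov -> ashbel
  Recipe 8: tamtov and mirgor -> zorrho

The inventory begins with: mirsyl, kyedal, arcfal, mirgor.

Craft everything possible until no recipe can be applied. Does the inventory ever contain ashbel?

ashbel would need mirsyl and tamtov (Recipe 7), but tamtov is never obtained.

No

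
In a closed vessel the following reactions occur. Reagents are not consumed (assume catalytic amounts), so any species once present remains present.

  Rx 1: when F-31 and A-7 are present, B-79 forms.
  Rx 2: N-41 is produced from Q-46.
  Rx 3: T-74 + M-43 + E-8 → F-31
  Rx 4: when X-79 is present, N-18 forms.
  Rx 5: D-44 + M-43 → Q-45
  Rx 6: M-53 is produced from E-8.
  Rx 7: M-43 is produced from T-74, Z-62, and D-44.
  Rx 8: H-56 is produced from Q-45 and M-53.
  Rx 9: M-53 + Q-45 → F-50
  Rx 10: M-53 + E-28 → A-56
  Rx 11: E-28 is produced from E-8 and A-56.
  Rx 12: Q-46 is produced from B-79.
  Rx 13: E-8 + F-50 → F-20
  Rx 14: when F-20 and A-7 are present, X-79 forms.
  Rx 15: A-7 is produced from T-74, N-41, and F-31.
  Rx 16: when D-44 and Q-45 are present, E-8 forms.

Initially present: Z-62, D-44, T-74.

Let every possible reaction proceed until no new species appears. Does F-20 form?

Yes

T-74, Z-62, and D-44 present → M-43 forms (Rx 7).
D-44 and M-43 present → Q-45 forms (Rx 5).
D-44 and Q-45 present → E-8 forms (Rx 16).
E-8 present → M-53 forms (Rx 6).
M-53 and Q-45 present → F-50 forms (Rx 9).
E-8 and F-50 present → F-20 forms (Rx 13).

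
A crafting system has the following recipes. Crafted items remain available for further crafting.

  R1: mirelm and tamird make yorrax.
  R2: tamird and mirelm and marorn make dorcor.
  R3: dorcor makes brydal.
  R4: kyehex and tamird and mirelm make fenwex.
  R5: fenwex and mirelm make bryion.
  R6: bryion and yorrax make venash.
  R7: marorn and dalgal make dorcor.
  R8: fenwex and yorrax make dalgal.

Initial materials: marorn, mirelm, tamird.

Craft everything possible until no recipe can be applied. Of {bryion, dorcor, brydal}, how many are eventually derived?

tamird and mirelm and marorn → dorcor (R2).
dorcor → brydal (R3).
bryion would need fenwex and mirelm (R5), but fenwex is never obtained.
dorcor: reached.
brydal: reached.
Reached: dorcor and brydal — 2 of the 3.

2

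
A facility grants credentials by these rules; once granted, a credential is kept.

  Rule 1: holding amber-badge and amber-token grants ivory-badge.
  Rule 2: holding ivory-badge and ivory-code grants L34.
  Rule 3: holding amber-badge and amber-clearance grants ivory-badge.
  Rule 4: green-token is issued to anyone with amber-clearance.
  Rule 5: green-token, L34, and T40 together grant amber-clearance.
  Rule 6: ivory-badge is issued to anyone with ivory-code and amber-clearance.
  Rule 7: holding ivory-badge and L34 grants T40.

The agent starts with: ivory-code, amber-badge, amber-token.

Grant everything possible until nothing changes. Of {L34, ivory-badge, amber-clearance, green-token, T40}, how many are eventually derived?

Holding amber-badge and amber-token grants ivory-badge (Rule 1).
Holding ivory-badge and ivory-code grants L34 (Rule 2).
Holding ivory-badge and L34 grants T40 (Rule 7).
L34: reached.
ivory-badge: reached.
amber-clearance would need green-token, L34, and T40 (Rule 5), but green-token is never granted.
green-token would need amber-clearance (Rule 4), but amber-clearance is never granted.
T40: reached.
Reached: L34, ivory-badge, and T40 — 3 of the 5.

3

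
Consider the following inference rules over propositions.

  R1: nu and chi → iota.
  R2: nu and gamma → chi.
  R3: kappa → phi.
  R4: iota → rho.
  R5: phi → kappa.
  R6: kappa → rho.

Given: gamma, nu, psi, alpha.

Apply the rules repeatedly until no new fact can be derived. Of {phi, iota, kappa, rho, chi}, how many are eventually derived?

From nu and gamma, R2 gives chi.
From nu and chi, R1 gives iota.
iota holds, so rho follows (R4).
phi would need kappa (R3), but kappa is never established.
iota: reached.
kappa would need phi (R5), but phi is never established.
rho: reached.
chi: reached.
Reached: iota, rho, and chi — 3 of the 5.

3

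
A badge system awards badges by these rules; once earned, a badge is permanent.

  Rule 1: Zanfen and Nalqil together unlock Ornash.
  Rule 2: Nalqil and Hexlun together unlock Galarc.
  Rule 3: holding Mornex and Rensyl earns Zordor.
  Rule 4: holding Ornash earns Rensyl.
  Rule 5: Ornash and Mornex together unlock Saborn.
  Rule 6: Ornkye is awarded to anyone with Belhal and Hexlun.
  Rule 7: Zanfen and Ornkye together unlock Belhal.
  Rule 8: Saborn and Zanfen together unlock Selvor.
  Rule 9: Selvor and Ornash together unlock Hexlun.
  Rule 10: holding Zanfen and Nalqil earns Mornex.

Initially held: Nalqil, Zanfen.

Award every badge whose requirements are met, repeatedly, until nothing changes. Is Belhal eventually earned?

No

Belhal would need Zanfen and Ornkye (Rule 7), but Ornkye is never earned.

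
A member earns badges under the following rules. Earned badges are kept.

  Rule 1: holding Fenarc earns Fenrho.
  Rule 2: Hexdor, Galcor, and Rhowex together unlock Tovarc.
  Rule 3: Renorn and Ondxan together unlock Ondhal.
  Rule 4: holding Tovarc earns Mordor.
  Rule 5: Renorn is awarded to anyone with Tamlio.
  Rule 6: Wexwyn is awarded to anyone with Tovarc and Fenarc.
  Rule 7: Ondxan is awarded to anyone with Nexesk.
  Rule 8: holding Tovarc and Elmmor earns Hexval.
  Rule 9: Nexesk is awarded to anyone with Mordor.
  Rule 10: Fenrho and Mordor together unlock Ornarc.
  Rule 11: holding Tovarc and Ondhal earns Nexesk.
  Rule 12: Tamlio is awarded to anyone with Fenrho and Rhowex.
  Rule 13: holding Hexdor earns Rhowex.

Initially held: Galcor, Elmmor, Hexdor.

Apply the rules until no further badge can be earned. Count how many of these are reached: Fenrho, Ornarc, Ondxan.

With Hexdor, Rhowex is earned (Rule 13).
With Hexdor, Galcor, and Rhowex, Tovarc is earned (Rule 2).
With Tovarc, Mordor is earned (Rule 4).
With Mordor, Nexesk is earned (Rule 9).
With Nexesk, Ondxan is earned (Rule 7).
Fenrho would need Fenarc (Rule 1), but Fenarc is never earned.
Ornarc would need Fenrho and Mordor (Rule 10), but Fenrho is never earned.
Ondxan: reached.
Reached: Ondxan — 1 of the 3.

1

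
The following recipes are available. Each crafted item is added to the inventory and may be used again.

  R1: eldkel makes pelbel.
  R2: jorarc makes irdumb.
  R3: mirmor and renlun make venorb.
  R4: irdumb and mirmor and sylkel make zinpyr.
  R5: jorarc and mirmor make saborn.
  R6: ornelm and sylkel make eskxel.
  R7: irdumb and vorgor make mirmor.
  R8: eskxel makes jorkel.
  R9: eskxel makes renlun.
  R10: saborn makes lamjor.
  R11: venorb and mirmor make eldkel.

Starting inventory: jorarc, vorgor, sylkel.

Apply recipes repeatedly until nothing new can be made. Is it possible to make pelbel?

No

pelbel would need eldkel (R1), but eldkel is never obtained.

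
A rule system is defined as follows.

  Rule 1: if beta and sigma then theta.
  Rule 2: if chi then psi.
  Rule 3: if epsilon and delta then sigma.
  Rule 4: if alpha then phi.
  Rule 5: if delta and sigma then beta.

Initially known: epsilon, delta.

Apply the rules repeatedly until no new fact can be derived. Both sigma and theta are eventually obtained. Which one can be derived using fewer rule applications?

sigma

sigma: From epsilon and delta, Rule 3 gives sigma. [1 rule application]
theta: epsilon and delta hold, so sigma follows (Rule 3). delta and sigma hold, so beta follows (Rule 5). beta and sigma hold, so theta follows (Rule 1). [3 rule applications]
sigma needs fewer.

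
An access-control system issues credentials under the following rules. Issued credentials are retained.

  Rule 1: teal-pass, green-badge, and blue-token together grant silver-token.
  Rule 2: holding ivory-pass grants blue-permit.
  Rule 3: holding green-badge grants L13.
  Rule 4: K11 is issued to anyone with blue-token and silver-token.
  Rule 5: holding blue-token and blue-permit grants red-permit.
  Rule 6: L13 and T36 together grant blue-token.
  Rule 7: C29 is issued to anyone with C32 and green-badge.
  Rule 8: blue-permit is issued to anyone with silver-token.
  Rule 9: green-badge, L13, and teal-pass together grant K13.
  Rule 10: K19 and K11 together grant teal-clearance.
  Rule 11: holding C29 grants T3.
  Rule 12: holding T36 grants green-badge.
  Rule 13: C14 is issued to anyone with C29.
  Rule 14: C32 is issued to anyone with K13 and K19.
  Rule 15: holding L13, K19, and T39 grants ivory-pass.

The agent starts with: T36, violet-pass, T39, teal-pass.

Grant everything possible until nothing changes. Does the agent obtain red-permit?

Yes

Holding T36 grants green-badge (Rule 12).
Holding green-badge grants L13 (Rule 3).
Holding L13 and T36 grants blue-token (Rule 6).
Holding teal-pass, green-badge, and blue-token grants silver-token (Rule 1).
Holding silver-token grants blue-permit (Rule 8).
Holding blue-token and blue-permit grants red-permit (Rule 5).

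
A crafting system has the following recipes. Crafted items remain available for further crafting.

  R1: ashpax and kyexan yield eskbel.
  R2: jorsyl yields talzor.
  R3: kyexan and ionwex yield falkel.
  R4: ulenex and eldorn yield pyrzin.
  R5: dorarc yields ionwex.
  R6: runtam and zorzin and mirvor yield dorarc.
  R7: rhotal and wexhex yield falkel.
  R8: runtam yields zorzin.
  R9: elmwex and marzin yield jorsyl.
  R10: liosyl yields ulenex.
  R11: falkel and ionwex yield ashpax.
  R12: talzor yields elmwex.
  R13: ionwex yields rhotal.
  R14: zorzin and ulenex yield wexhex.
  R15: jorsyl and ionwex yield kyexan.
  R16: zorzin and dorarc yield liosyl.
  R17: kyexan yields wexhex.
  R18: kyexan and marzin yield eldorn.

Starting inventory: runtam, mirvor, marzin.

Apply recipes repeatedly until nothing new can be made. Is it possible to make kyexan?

No

kyexan would need jorsyl and ionwex (R15), but jorsyl is never obtained.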